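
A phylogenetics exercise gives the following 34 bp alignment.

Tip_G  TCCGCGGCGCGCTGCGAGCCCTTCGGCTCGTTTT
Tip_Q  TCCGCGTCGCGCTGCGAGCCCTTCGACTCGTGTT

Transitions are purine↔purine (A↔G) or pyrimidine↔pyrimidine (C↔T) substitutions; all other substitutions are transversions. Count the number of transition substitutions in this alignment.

1

The sequences differ at positions 7 (G/T, transversion), 26 (G/A, transition), 32 (T/G, transversion).
Of the 3 differences, 1 transition and 2 transversions, so the answer is 1.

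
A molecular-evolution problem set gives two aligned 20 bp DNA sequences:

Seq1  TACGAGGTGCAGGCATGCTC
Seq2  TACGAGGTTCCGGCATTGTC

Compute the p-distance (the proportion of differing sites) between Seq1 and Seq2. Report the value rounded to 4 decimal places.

The sequences differ at positions 9 (G/T), 11 (A/C), 17 (G/T), 18 (C/G).
There are 4 differences over 20 sites, so p = 4/20 = 0.2000.

0.2000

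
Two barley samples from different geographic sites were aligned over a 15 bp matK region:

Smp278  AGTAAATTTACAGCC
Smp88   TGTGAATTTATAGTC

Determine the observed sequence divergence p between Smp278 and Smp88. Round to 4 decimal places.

The sequences differ at positions 1 (A/T), 4 (A/G), 11 (C/T), 14 (C/T).
There are 4 differences over 15 sites, so p = 4/15 = 0.2667.

0.2667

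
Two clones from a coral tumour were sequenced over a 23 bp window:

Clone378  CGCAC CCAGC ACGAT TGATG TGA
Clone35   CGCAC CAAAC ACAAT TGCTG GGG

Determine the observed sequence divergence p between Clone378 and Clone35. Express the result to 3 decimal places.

0.261

Mismatches occur at site 7 (C→A), site 9 (G→A), site 13 (G→A), site 18 (A→C), site 21 (T→G), site 23 (A→G).
There are 6 differences over 23 sites, so p = 6/23 = 0.261.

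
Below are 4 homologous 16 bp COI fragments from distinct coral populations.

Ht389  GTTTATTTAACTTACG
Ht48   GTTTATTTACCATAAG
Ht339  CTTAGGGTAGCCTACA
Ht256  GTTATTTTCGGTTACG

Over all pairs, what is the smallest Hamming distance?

3

Pairwise Hamming distances:
  Ht389 vs Ht48: 3
  Ht389 vs Ht339: 8
  Ht389 vs Ht256: 5
  Ht48 vs Ht339: 9
  Ht48 vs Ht256: 7
  Ht339 vs Ht256: 8
The smallest is 3, between Ht389 and Ht48.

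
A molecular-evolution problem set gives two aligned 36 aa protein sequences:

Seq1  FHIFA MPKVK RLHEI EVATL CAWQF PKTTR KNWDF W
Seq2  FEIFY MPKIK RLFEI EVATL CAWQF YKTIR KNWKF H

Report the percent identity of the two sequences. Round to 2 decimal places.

Differing sites — 2:H/E; 5:A/Y; 9:V/I; 13:H/F; 26:P/Y; 29:T/I; 34:D/K; 36:W/H.
28 of the 36 sites match, so the percent identity is 28/36 × 100 = 77.78%.

77.78%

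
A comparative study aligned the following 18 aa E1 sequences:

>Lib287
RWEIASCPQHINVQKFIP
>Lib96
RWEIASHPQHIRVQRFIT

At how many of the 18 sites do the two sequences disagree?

4

Differing sites — 7:C/H; 12:N/R; 15:K/R; 18:P/T.
That gives 4 mismatches out of 18 aligned sites, so the Hamming distance is 4.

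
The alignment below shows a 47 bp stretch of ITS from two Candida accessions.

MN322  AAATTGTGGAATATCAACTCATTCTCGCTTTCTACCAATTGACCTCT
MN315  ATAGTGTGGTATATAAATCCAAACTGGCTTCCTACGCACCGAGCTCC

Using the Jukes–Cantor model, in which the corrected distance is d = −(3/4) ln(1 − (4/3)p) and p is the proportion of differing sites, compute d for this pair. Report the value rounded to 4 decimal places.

Mismatches occur at site 2 (A/T), site 4 (T/G), site 10 (A/T), site 15 (C/A), site 18 (C/T), site 19 (T/C), site 22 (T/A), site 23 (T/A), site 26 (C/G), site 31 (T/C), site 36 (C/G), site 37 (A/C), site 39 (T/C), site 40 (T/C), site 43 (C/G), site 47 (T/C).
p = 16/47 = 0.340426.
d = −0.75 · ln(1 − (4/3)·0.340426) = −0.75 · ln(0.546099) = −0.75 · (-0.604955) = 0.4537.

0.4537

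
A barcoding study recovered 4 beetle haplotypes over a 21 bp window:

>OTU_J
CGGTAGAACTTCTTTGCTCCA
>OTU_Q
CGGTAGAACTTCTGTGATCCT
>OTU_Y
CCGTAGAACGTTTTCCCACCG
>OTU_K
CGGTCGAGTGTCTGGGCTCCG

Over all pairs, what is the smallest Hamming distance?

Pairwise Hamming distances:
  OTU_J vs OTU_Q: 3
  OTU_J vs OTU_Y: 7
  OTU_J vs OTU_K: 7
  OTU_Q vs OTU_Y: 9
  OTU_Q vs OTU_K: 7
  OTU_Y vs OTU_K: 9
The smallest is 3, between OTU_J and OTU_Q.

3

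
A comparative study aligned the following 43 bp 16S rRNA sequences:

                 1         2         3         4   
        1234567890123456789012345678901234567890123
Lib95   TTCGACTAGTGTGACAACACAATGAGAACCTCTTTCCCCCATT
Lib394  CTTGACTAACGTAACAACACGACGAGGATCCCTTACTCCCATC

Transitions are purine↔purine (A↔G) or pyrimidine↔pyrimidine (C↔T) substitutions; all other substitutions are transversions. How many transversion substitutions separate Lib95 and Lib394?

1

Mismatches occur at site 1 (T→C, transition), site 3 (C→T, transition), site 9 (G→A, transition), site 10 (T→C, transition), site 13 (G→A, transition), site 21 (A→G, transition), site 23 (T→C, transition), site 27 (A→G, transition), site 29 (C→T, transition), site 31 (T→C, transition), site 35 (T→A, transversion), site 37 (C→T, transition), site 43 (T→C, transition).
Of the 13 differences, 12 transitions and 1 transversion, so the answer is 1.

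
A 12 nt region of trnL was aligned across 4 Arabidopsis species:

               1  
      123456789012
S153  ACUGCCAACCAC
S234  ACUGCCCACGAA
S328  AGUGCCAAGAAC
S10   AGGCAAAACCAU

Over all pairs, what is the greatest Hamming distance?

8

Pairwise Hamming distances:
  S153 vs S234: 3
  S153 vs S328: 3
  S153 vs S10: 6
  S234 vs S328: 5
  S234 vs S10: 8
  S328 vs S10: 7
The largest is 8, between S234 and S10.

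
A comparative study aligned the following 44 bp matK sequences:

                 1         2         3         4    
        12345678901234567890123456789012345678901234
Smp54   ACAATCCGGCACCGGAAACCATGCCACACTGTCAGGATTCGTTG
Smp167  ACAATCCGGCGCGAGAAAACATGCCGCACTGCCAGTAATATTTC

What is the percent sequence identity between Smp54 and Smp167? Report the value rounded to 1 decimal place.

75.0%

The sequences differ at positions 11 (A/G), 13 (C/G), 14 (G/A), 19 (C/A), 26 (A/G), 32 (T/C), 36 (G/T), 38 (T/A), 40 (C/A), 41 (G/T), 44 (G/C).
33 of the 44 sites match, so the percent identity is 33/44 × 100 = 75.0%.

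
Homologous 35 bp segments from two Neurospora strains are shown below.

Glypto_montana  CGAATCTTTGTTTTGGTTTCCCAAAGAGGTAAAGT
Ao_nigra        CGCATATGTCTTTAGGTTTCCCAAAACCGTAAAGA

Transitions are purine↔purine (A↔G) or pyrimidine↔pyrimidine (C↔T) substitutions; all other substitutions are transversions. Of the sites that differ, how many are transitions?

Mismatches occur at site 3 (A→C, transversion), site 6 (C→A, transversion), site 8 (T→G, transversion), site 10 (G→C, transversion), site 14 (T→A, transversion), site 26 (G→A, transition), site 27 (A→C, transversion), site 28 (G→C, transversion), site 35 (T→A, transversion).
Of the 9 differences, 1 transition and 8 transversions, so the answer is 1.

1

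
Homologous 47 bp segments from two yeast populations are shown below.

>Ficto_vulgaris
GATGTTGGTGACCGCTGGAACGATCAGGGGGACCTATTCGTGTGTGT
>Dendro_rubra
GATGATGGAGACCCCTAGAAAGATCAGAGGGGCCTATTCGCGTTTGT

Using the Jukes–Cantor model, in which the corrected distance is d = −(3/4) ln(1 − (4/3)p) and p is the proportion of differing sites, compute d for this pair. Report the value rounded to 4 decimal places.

0.2211

Mismatches occur at site 5 (T→A), site 9 (T→A), site 14 (G→C), site 17 (G→A), site 21 (C→A), site 28 (G→A), site 32 (A→G), site 41 (T→C), site 44 (G→T).
p = 9/47 = 0.191489.
d = −0.75 · ln(1 − (4/3)·0.191489) = −0.75 · ln(0.744681) = −0.75 · (-0.294799) = 0.2211.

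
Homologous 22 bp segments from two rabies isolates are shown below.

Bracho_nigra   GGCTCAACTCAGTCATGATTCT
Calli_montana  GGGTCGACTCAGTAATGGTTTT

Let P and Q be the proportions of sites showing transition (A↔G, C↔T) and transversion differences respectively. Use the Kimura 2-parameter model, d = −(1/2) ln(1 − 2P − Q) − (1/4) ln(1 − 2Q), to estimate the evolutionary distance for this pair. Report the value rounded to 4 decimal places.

The sequences differ at positions 3 (C/G, transversion), 6 (A/G, transition), 14 (C/A, transversion), 18 (A/G, transition), 21 (C/T, transition).
Of the 5 differences, 3 transitions and 2 transversions over 22 sites: P = 3/22 = 0.136364, Q = 2/22 = 0.090909.
d = −0.5·ln(0.636363) − 0.25·ln(0.818182) = −0.5·(-0.451986) − 0.25·(-0.200670) = 0.2762.

0.2762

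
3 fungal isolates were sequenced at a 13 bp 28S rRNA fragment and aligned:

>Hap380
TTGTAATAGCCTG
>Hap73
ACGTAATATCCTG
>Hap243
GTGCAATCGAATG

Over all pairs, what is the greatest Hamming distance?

Pairwise Hamming distances:
  Hap380 vs Hap73: 3
  Hap380 vs Hap243: 5
  Hap73 vs Hap243: 7
The largest is 7, between Hap73 and Hap243.

7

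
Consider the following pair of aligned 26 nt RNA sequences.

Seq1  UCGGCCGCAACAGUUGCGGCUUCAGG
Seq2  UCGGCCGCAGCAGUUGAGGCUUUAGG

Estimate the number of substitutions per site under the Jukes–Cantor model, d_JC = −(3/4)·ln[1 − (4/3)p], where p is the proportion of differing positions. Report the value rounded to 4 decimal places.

The sequences differ at positions 10 (A/G), 17 (C/A), 23 (C/U).
p = 3/26 = 0.115385.
d = −0.75 · ln(1 − (4/3)·0.115385) = −0.75 · ln(0.846153) = −0.75 · (-0.167055) = 0.1253.

0.1253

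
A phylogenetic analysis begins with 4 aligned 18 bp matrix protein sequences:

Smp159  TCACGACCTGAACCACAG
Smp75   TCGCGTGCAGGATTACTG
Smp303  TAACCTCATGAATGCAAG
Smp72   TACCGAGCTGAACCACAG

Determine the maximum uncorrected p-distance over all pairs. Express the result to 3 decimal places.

0.611

Pairwise Hamming distances:
  Smp159 vs Smp75: 8
  Smp159 vs Smp303: 8
  Smp159 vs Smp72: 3
  Smp75 vs Smp303: 11
  Smp75 vs Smp72: 8
  Smp303 vs Smp72: 9
The largest is 11 mismatches, between Smp75 and Smp303; p = 11/18 = 0.611.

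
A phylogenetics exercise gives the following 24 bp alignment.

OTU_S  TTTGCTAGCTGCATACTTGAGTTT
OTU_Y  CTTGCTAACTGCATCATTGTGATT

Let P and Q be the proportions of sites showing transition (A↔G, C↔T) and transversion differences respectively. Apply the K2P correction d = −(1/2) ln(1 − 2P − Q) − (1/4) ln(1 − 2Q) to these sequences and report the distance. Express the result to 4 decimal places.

Differing sites — 1:T/C (Ti); 8:G/A (Ti); 15:A/C (Tv); 16:C/A (Tv); 20:A/T (Tv); 22:T/A (Tv).
Of the 6 differences, 2 transitions and 4 transversions over 24 sites: P = 2/24 = 0.083333, Q = 4/24 = 0.166667.
d = −0.5·ln(0.666667) − 0.25·ln(0.666666) = −0.5·(-0.405465) − 0.25·(-0.405466) = 0.3041.

0.3041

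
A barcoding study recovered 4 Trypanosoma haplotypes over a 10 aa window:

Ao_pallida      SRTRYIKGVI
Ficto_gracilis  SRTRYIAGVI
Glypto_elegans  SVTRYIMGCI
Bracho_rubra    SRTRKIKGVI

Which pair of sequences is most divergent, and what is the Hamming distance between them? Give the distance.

Pairwise Hamming distances:
  Ao_pallida vs Ficto_gracilis: 1
  Ao_pallida vs Glypto_elegans: 3
  Ao_pallida vs Bracho_rubra: 1
  Ficto_gracilis vs Glypto_elegans: 3
  Ficto_gracilis vs Bracho_rubra: 2
  Glypto_elegans vs Bracho_rubra: 4
The largest is 4, between Glypto_elegans and Bracho_rubra.

4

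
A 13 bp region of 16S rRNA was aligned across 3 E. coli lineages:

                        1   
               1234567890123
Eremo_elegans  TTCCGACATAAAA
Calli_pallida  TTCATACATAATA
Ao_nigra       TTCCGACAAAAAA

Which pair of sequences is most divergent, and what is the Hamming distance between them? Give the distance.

4

Pairwise Hamming distances:
  Eremo_elegans vs Calli_pallida: 3
  Eremo_elegans vs Ao_nigra: 1
  Calli_pallida vs Ao_nigra: 4
The largest is 4, between Calli_pallida and Ao_nigra.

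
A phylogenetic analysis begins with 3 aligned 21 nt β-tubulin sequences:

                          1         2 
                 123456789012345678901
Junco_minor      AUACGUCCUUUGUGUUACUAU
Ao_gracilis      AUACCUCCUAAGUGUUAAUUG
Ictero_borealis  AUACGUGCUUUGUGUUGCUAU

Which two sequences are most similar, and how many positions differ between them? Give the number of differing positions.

Pairwise Hamming distances:
  Junco_minor vs Ao_gracilis: 6
  Junco_minor vs Ictero_borealis: 2
  Ao_gracilis vs Ictero_borealis: 8
The smallest is 2, between Junco_minor and Ictero_borealis.

2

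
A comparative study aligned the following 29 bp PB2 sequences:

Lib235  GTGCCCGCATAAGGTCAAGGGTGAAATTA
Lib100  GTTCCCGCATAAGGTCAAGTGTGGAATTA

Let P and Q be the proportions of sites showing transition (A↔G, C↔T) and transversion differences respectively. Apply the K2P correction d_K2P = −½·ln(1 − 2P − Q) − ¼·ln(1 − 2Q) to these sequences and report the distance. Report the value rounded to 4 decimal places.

Differing sites — 3:G/T (Tv); 20:G/T (Tv); 24:A/G (Ti).
Of the 3 differences, 1 transition and 2 transversions over 29 sites: P = 1/29 = 0.034483, Q = 2/29 = 0.068966.
d = −0.5·ln(0.862068) − 0.25·ln(0.862068) = −0.5·(-0.148421) − 0.25·(-0.148421) = 0.1113.

0.1113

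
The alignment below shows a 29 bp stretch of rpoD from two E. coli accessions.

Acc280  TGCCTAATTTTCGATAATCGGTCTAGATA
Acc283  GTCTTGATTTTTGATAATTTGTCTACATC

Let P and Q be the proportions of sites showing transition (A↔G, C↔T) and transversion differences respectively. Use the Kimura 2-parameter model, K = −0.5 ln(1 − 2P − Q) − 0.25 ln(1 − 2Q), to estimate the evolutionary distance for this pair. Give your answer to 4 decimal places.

0.4031

Differing sites — 1:T/G (Tv); 2:G/T (Tv); 4:C/T (Ti); 6:A/G (Ti); 12:C/T (Ti); 19:C/T (Ti); 20:G/T (Tv); 26:G/C (Tv); 29:A/C (Tv).
Of the 9 differences, 4 transitions and 5 transversions over 29 sites: P = 4/29 = 0.137931, Q = 5/29 = 0.172414.
d = −0.5·ln(0.551724) − 0.25·ln(0.655172) = −0.5·(-0.594707) − 0.25·(-0.422857) = 0.4031.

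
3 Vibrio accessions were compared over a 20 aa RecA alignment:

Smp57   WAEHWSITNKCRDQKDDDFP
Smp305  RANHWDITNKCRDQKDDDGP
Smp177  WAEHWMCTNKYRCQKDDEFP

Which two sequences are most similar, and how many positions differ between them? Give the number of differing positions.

4

Pairwise Hamming distances:
  Smp57 vs Smp305: 4
  Smp57 vs Smp177: 5
  Smp305 vs Smp177: 8
The smallest is 4, between Smp57 and Smp305.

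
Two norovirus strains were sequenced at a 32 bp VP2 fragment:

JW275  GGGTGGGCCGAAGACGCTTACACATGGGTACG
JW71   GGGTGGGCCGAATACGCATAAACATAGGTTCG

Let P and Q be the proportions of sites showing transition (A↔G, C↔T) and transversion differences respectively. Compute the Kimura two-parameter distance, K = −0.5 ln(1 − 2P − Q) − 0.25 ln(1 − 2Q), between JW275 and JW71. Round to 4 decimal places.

0.1757

Differing sites — 13:G/T (Tv); 18:T/A (Tv); 21:C/A (Tv); 26:G/A (Ti); 30:A/T (Tv).
Of the 5 differences, 1 transition and 4 transversions over 32 sites: P = 1/32 = 0.031250, Q = 4/32 = 0.125000.
d = −0.5·ln(0.812500) − 0.25·ln(0.750000) = −0.5·(-0.207639) − 0.25·(-0.287682) = 0.1757.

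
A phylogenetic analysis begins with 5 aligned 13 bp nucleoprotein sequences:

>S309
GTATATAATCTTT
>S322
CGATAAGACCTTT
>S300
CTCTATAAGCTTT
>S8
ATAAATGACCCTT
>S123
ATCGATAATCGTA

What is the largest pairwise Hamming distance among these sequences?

9

Pairwise Hamming distances:
  S309 vs S322: 5
  S309 vs S300: 3
  S309 vs S8: 5
  S309 vs S123: 5
  S322 vs S300: 5
  S322 vs S8: 5
  S322 vs S123: 9
  S300 vs S8: 6
  S300 vs S123: 5
  S8 vs S123: 6
The largest is 9, between S322 and S123.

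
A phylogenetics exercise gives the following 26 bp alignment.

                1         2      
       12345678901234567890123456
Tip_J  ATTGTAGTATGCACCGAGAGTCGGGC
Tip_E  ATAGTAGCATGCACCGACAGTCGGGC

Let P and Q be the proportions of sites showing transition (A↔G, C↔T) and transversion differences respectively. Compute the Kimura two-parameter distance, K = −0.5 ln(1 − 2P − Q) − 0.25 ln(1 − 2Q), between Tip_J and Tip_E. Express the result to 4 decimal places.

0.1253

Differing sites — 3:T/A (Tv); 8:T/C (Ti); 18:G/C (Tv).
Of the 3 differences, 1 transition and 2 transversions over 26 sites: P = 1/26 = 0.038462, Q = 2/26 = 0.076923.
d = −0.5·ln(0.846153) − 0.25·ln(0.846154) = −0.5·(-0.167055) − 0.25·(-0.167054) = 0.1253.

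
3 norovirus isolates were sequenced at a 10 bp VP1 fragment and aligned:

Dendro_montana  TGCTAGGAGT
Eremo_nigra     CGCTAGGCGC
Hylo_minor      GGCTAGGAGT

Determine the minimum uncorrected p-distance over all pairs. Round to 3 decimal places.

0.100

Pairwise Hamming distances:
  Dendro_montana vs Eremo_nigra: 3
  Dendro_montana vs Hylo_minor: 1
  Eremo_nigra vs Hylo_minor: 3
The smallest is 1 mismatch, between Dendro_montana and Hylo_minor; p = 1/10 = 0.100.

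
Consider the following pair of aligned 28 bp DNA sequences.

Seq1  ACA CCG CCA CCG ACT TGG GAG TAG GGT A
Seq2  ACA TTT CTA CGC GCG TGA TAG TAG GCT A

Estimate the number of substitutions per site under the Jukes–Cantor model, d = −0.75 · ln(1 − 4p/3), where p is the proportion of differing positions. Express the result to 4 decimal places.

0.5565

Mismatches occur at site 4 (C/T), site 5 (C/T), site 6 (G/T), site 8 (C/T), site 11 (C/G), site 12 (G/C), site 13 (A/G), site 15 (T/G), site 18 (G/A), site 19 (G/T), site 26 (G/C).
p = 11/28 = 0.392857.
d = −0.75 · ln(1 − (4/3)·0.392857) = −0.75 · ln(0.476191) = −0.75 · (-0.741936) = 0.5565.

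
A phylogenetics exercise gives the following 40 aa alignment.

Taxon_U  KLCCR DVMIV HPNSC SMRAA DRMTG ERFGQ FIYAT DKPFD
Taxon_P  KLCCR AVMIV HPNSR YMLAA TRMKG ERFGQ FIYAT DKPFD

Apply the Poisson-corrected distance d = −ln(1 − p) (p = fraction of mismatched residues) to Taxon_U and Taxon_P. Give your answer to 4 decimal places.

0.1625

The sequences differ at positions 6 (D/A), 15 (C/R), 16 (S/Y), 18 (R/L), 21 (D/T), 24 (T/K).
p = 6/40 = 0.150000.
d = −ln(1 − 0.150000) = −ln(0.850000) = 0.1625.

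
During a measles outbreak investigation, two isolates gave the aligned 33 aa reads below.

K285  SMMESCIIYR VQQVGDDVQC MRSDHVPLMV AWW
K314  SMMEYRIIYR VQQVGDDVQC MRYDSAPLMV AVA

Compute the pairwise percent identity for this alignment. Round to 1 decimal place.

78.8%

The sequences differ at positions 5 (S/Y), 6 (C/R), 23 (S/Y), 25 (H/S), 26 (V/A), 32 (W/V), 33 (W/A).
26 of the 33 sites match, so the percent identity is 26/33 × 100 = 78.8%.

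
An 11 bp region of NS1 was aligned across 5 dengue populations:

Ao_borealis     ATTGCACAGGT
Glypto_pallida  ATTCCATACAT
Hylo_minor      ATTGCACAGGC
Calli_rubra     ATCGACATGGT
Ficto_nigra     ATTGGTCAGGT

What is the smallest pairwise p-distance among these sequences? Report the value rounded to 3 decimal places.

0.091

Pairwise Hamming distances:
  Ao_borealis vs Glypto_pallida: 4
  Ao_borealis vs Hylo_minor: 1
  Ao_borealis vs Calli_rubra: 5
  Ao_borealis vs Ficto_nigra: 2
  Glypto_pallida vs Hylo_minor: 5
  Glypto_pallida vs Calli_rubra: 8
  Glypto_pallida vs Ficto_nigra: 6
  Hylo_minor vs Calli_rubra: 6
  Hylo_minor vs Ficto_nigra: 3
  Calli_rubra vs Ficto_nigra: 5
The smallest is 1 mismatch, between Ao_borealis and Hylo_minor; p = 1/11 = 0.091.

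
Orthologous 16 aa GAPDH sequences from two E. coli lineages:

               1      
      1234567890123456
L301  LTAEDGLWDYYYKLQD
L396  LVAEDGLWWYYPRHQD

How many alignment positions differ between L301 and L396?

5

Differing sites — 2:T/V; 9:D/W; 12:Y/P; 13:K/R; 14:L/H.
That gives 5 mismatches out of 16 aligned sites, so the Hamming distance is 5.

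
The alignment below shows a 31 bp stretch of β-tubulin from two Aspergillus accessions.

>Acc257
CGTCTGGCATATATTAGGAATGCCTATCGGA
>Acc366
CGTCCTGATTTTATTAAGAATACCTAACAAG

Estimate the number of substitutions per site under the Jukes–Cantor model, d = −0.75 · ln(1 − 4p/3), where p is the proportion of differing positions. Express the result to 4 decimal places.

The sequences differ at positions 5 (T/C), 6 (G/T), 8 (C/A), 9 (A/T), 11 (A/T), 17 (G/A), 22 (G/A), 27 (T/A), 29 (G/A), 30 (G/A), 31 (A/G).
p = 11/31 = 0.354839.
d = −0.75 · ln(1 − (4/3)·0.354839) = −0.75 · ln(0.526881) = −0.75 · (-0.640781) = 0.4806.

0.4806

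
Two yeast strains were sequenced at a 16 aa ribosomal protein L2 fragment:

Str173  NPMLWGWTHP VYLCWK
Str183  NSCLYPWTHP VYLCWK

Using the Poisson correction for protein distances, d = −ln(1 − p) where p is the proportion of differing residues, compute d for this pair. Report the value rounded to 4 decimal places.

0.2877

Mismatches occur at site 2 (P↔S), site 3 (M↔C), site 5 (W↔Y), site 6 (G↔P).
p = 4/16 = 0.250000.
d = −ln(1 − 0.250000) = −ln(0.750000) = 0.2877.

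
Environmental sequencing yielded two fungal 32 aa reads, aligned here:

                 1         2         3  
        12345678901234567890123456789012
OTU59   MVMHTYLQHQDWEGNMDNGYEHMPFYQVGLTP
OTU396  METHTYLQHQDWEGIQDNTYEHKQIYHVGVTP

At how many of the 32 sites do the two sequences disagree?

10

Mismatches occur at site 2 (V→E), site 3 (M→T), site 15 (N→I), site 16 (M→Q), site 19 (G→T), site 23 (M→K), site 24 (P→Q), site 25 (F→I), site 27 (Q→H), site 30 (L→V).
That gives 10 mismatches out of 32 aligned sites, so the Hamming distance is 10.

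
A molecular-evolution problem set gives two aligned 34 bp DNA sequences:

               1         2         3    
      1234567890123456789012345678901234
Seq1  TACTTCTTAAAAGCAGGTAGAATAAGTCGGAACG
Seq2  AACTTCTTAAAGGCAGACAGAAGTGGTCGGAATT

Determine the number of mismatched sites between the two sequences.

9

The sequences differ at positions 1 (T/A), 12 (A/G), 17 (G/A), 18 (T/C), 23 (T/G), 24 (A/T), 25 (A/G), 33 (C/T), 34 (G/T).
That gives 9 mismatches out of 34 aligned sites, so the Hamming distance is 9.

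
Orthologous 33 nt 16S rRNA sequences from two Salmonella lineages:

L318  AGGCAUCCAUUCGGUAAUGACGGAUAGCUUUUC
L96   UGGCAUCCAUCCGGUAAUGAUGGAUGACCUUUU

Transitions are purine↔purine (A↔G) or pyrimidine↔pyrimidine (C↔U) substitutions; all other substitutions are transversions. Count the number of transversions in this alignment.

Differing sites — 1:A/U (Tv); 11:U/C (Ti); 21:C/U (Ti); 26:A/G (Ti); 27:G/A (Ti); 29:U/C (Ti); 33:C/U (Ti).
Of the 7 differences, 6 transitions and 1 transversion, so the answer is 1.

1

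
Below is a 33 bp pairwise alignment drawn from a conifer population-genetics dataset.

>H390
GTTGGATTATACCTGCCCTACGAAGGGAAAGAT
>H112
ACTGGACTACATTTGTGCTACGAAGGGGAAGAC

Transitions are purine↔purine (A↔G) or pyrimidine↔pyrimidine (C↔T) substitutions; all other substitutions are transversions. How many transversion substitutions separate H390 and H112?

The sequences differ at positions 1 (G/A, transition), 2 (T/C, transition), 7 (T/C, transition), 10 (T/C, transition), 12 (C/T, transition), 13 (C/T, transition), 16 (C/T, transition), 17 (C/G, transversion), 28 (A/G, transition), 33 (T/C, transition).
Of the 10 differences, 9 transitions and 1 transversion, so the answer is 1.

1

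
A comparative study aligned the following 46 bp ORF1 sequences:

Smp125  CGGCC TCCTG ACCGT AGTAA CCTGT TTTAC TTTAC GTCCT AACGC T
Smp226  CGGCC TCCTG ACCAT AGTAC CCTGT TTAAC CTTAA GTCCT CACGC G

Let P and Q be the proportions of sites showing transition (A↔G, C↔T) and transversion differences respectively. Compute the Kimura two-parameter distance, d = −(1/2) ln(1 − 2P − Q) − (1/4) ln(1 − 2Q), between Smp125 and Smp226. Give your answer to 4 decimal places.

The sequences differ at positions 14 (G/A, transition), 20 (A/C, transversion), 28 (T/A, transversion), 31 (T/C, transition), 35 (C/A, transversion), 41 (A/C, transversion), 46 (T/G, transversion).
Of the 7 differences, 2 transitions and 5 transversions over 46 sites: P = 2/46 = 0.043478, Q = 5/46 = 0.108696.
d = −0.5·ln(0.804348) − 0.25·ln(0.782608) = −0.5·(-0.217723) − 0.25·(-0.245123) = 0.1701.

0.1701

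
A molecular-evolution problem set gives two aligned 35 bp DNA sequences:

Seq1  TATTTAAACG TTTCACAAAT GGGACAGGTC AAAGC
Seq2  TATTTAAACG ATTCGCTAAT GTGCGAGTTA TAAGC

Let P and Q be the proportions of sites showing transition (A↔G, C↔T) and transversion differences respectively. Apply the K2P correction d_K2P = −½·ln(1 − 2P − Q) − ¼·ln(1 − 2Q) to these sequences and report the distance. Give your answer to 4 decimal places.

0.3210

Differing sites — 11:T/A (Tv); 15:A/G (Ti); 17:A/T (Tv); 22:G/T (Tv); 24:A/C (Tv); 25:C/G (Tv); 28:G/T (Tv); 30:C/A (Tv); 31:A/T (Tv).
Of the 9 differences, 1 transition and 8 transversions over 35 sites: P = 1/35 = 0.028571, Q = 8/35 = 0.228571.
d = −0.5·ln(0.714287) − 0.25·ln(0.542858) = −0.5·(-0.336470) − 0.25·(-0.610908) = 0.3210.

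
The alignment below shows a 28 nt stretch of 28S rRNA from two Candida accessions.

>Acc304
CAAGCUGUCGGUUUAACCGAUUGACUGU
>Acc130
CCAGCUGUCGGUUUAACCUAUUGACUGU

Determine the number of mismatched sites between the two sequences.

2

The sequences differ at positions 2 (A/C), 19 (G/U).
That gives 2 mismatches out of 28 aligned sites, so the Hamming distance is 2.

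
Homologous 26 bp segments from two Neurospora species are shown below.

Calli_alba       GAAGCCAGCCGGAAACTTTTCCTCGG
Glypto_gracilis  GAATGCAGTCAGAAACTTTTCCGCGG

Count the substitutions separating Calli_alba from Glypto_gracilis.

Differing sites — 4:G/T; 5:C/G; 9:C/T; 11:G/A; 23:T/G.
That gives 5 mismatches out of 26 aligned sites, so the Hamming distance is 5.

5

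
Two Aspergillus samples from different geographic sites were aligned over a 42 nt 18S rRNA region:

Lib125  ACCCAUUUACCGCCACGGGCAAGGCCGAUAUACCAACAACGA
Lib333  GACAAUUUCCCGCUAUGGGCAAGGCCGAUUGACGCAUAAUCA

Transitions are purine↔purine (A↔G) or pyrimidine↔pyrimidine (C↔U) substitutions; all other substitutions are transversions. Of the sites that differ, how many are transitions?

The sequences differ at positions 1 (A/G, transition), 2 (C/A, transversion), 4 (C/A, transversion), 9 (A/C, transversion), 14 (C/U, transition), 16 (C/U, transition), 30 (A/U, transversion), 31 (U/G, transversion), 34 (C/G, transversion), 35 (A/C, transversion), 37 (C/U, transition), 40 (C/U, transition), 41 (G/C, transversion).
Of the 13 differences, 5 transitions and 8 transversions, so the answer is 5.

5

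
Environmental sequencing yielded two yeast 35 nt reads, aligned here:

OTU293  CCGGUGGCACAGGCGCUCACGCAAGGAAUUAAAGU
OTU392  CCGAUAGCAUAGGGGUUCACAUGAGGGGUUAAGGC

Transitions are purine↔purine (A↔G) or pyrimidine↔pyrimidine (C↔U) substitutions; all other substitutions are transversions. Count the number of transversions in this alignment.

Differing sites — 4:G/A (Ti); 6:G/A (Ti); 10:C/U (Ti); 14:C/G (Tv); 16:C/U (Ti); 21:G/A (Ti); 22:C/U (Ti); 23:A/G (Ti); 27:A/G (Ti); 28:A/G (Ti); 33:A/G (Ti); 35:U/C (Ti).
Of the 12 differences, 11 transitions and 1 transversion, so the answer is 1.

1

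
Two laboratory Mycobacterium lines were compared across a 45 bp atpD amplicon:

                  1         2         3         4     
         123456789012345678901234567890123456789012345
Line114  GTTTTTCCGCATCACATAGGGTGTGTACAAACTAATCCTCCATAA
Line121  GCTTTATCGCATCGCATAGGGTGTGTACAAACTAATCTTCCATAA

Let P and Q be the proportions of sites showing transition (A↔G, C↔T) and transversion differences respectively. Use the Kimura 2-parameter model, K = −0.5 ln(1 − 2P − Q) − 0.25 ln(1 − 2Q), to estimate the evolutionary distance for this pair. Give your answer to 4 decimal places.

Differing sites — 2:T/C (Ti); 6:T/A (Tv); 7:C/T (Ti); 14:A/G (Ti); 38:C/T (Ti).
Of the 5 differences, 4 transitions and 1 transversion over 45 sites: P = 4/45 = 0.088889, Q = 1/45 = 0.022222.
d = −0.5·ln(0.800000) − 0.25·ln(0.955556) = −0.5·(-0.223144) − 0.25·(-0.045462) = 0.1229.

0.1229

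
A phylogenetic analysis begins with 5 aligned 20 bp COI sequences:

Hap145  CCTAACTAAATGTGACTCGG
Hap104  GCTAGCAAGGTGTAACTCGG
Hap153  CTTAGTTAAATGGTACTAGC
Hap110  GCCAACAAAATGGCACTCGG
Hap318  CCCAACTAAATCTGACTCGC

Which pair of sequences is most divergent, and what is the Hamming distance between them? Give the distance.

10

Pairwise Hamming distances:
  Hap145 vs Hap104: 6
  Hap145 vs Hap153: 7
  Hap145 vs Hap110: 5
  Hap145 vs Hap318: 3
  Hap104 vs Hap153: 10
  Hap104 vs Hap110: 6
  Hap104 vs Hap318: 9
  Hap153 vs Hap110: 9
  Hap153 vs Hap318: 8
  Hap110 vs Hap318: 6
The largest is 10, between Hap104 and Hap153.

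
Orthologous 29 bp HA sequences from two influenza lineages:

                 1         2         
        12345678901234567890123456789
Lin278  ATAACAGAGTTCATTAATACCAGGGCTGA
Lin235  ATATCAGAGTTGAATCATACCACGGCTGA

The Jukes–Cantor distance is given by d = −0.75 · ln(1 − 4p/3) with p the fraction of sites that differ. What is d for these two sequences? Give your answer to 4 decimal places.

0.1959

Mismatches occur at site 4 (A→T), site 12 (C→G), site 14 (T→A), site 16 (A→C), site 23 (G→C).
p = 5/29 = 0.172414.
d = −0.75 · ln(1 − (4/3)·0.172414) = −0.75 · ln(0.770115) = −0.75 · (-0.261215) = 0.1959.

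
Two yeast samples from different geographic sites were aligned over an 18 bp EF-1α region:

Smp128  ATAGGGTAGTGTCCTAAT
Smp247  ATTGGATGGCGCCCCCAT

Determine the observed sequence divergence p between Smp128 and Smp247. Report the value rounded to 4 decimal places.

Differing sites — 3:A/T; 6:G/A; 8:A/G; 10:T/C; 12:T/C; 15:T/C; 16:A/C.
There are 7 differences over 18 sites, so p = 7/18 = 0.3889.

0.3889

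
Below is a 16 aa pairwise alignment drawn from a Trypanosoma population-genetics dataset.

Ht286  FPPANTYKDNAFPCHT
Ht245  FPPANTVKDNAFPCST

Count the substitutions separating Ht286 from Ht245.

2

The sequences differ at positions 7 (Y/V), 15 (H/S).
That gives 2 mismatches out of 16 aligned sites, so the Hamming distance is 2.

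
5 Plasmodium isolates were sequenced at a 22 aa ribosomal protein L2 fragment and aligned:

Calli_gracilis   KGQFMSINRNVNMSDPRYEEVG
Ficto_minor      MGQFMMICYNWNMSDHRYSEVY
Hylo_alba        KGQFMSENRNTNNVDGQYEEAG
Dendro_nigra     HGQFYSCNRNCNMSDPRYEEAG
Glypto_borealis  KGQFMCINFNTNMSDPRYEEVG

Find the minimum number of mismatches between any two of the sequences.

3

Pairwise Hamming distances:
  Calli_gracilis vs Ficto_minor: 8
  Calli_gracilis vs Hylo_alba: 7
  Calli_gracilis vs Dendro_nigra: 5
  Calli_gracilis vs Glypto_borealis: 3
  Ficto_minor vs Hylo_alba: 13
  Ficto_minor vs Dendro_nigra: 11
  Ficto_minor vs Glypto_borealis: 8
  Hylo_alba vs Dendro_nigra: 8
  Hylo_alba vs Glypto_borealis: 8
  Dendro_nigra vs Glypto_borealis: 7
The smallest is 3, between Calli_gracilis and Glypto_borealis.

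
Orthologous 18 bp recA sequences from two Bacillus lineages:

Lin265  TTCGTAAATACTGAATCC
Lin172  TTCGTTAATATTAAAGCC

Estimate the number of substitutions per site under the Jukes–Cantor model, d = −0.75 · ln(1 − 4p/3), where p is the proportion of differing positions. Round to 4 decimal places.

0.2635

Mismatches occur at site 6 (A↔T), site 11 (C↔T), site 13 (G↔A), site 16 (T↔G).
p = 4/18 = 0.222222.
d = −0.75 · ln(1 − (4/3)·0.222222) = −0.75 · ln(0.703704) = −0.75 · (-0.351397) = 0.2635.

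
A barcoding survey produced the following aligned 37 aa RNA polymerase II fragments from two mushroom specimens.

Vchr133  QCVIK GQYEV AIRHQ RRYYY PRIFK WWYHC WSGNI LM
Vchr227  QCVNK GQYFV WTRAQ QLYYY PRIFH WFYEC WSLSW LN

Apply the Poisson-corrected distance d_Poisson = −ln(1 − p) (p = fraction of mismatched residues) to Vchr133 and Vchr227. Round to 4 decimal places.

Mismatches occur at site 4 (I/N), site 9 (E/F), site 11 (A/W), site 12 (I/T), site 14 (H/A), site 16 (R/Q), site 17 (R/L), site 25 (K/H), site 27 (W/F), site 29 (H/E), site 33 (G/L), site 34 (N/S), site 35 (I/W), site 37 (M/N).
p = 14/37 = 0.378378.
d = −ln(1 − 0.378378) = −ln(0.621622) = 0.4754.

0.4754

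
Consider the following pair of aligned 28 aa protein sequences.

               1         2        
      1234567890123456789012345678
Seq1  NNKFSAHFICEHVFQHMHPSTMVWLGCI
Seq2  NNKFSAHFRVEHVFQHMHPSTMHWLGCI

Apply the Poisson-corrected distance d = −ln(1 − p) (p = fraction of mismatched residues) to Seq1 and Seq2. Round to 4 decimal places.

Differing sites — 9:I/R; 10:C/V; 23:V/H.
p = 3/28 = 0.107143.
d = −ln(1 − 0.107143) = −ln(0.892857) = 0.1133.

0.1133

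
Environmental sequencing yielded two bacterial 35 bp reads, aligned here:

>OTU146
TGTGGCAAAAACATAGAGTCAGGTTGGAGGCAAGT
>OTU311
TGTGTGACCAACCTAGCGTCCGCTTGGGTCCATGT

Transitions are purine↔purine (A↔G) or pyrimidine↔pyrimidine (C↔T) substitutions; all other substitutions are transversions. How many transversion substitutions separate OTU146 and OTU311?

11

Differing sites — 5:G/T (Tv); 6:C/G (Tv); 8:A/C (Tv); 9:A/C (Tv); 13:A/C (Tv); 17:A/C (Tv); 21:A/C (Tv); 23:G/C (Tv); 28:A/G (Ti); 29:G/T (Tv); 30:G/C (Tv); 33:A/T (Tv).
Of the 12 differences, 1 transition and 11 transversions, so the answer is 11.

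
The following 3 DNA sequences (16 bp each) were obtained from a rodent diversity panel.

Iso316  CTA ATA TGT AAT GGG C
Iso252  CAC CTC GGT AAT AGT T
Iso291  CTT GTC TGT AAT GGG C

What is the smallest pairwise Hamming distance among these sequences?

Pairwise Hamming distances:
  Iso316 vs Iso252: 8
  Iso316 vs Iso291: 3
  Iso252 vs Iso291: 7
The smallest is 3, between Iso316 and Iso291.

3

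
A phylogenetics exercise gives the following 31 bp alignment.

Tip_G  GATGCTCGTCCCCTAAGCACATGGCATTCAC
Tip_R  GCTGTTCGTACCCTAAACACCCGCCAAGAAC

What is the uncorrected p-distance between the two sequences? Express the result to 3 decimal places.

0.323

The sequences differ at positions 2 (A/C), 5 (C/T), 10 (C/A), 17 (G/A), 21 (A/C), 22 (T/C), 24 (G/C), 27 (T/A), 28 (T/G), 29 (C/A).
There are 10 differences over 31 sites, so p = 10/31 = 0.323.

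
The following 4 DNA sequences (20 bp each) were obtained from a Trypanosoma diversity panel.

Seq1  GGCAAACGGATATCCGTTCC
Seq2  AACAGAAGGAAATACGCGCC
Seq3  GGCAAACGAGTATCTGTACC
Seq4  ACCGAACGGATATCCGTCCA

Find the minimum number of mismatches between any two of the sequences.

4

Pairwise Hamming distances:
  Seq1 vs Seq2: 8
  Seq1 vs Seq3: 4
  Seq1 vs Seq4: 5
  Seq2 vs Seq3: 11
  Seq2 vs Seq4: 9
  Seq3 vs Seq4: 8
The smallest is 4, between Seq1 and Seq3.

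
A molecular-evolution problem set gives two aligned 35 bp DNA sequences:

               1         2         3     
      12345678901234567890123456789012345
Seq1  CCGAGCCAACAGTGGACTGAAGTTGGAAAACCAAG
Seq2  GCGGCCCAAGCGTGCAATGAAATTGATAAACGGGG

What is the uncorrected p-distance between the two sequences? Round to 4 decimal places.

Differing sites — 1:C/G; 4:A/G; 5:G/C; 10:C/G; 11:A/C; 15:G/C; 17:C/A; 22:G/A; 26:G/A; 27:A/T; 32:C/G; 33:A/G; 34:A/G.
There are 13 differences over 35 sites, so p = 13/35 = 0.3714.

0.3714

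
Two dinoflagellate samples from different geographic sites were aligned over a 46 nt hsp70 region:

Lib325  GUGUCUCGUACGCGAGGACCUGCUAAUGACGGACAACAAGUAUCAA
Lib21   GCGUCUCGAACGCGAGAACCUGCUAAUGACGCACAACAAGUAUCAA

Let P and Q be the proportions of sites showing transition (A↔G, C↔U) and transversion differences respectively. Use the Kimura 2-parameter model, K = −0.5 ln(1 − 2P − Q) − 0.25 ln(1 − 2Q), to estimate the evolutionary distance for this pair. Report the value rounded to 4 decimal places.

The sequences differ at positions 2 (U/C, transition), 9 (U/A, transversion), 17 (G/A, transition), 32 (G/C, transversion).
Of the 4 differences, 2 transitions and 2 transversions over 46 sites: P = 2/46 = 0.043478, Q = 2/46 = 0.043478.
d = −0.5·ln(0.869566) − 0.25·ln(0.913044) = −0.5·(-0.139761) − 0.25·(-0.090971) = 0.0926.

0.0926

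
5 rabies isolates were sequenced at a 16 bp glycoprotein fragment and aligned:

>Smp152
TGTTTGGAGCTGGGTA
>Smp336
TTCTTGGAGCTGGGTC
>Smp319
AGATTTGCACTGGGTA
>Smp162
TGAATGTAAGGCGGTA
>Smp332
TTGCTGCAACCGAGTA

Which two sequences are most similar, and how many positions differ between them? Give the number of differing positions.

3

Pairwise Hamming distances:
  Smp152 vs Smp336: 3
  Smp152 vs Smp319: 5
  Smp152 vs Smp162: 7
  Smp152 vs Smp332: 7
  Smp336 vs Smp319: 7
  Smp336 vs Smp162: 9
  Smp336 vs Smp332: 7
  Smp319 vs Smp162: 8
  Smp319 vs Smp332: 9
  Smp162 vs Smp332: 8
The smallest is 3, between Smp152 and Smp336.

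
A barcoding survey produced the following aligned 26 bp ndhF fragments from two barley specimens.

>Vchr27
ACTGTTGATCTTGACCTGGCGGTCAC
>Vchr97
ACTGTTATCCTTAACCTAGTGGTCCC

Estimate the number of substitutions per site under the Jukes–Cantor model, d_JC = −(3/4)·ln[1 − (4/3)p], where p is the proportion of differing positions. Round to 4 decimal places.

The sequences differ at positions 7 (G/A), 8 (A/T), 9 (T/C), 13 (G/A), 18 (G/A), 20 (C/T), 25 (A/C).
p = 7/26 = 0.269231.
d = −0.75 · ln(1 − (4/3)·0.269231) = −0.75 · ln(0.641025) = −0.75 · (-0.444687) = 0.3335.

0.3335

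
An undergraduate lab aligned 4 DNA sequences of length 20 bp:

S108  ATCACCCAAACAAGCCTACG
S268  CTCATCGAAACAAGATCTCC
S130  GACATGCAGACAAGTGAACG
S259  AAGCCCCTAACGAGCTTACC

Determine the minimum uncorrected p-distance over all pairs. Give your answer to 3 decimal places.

0.350

Pairwise Hamming distances:
  S108 vs S268: 8
  S108 vs S130: 8
  S108 vs S259: 7
  S268 vs S130: 10
  S268 vs S259: 11
  S130 vs S259: 12
The smallest is 7 mismatches, between S108 and S259; p = 7/20 = 0.350.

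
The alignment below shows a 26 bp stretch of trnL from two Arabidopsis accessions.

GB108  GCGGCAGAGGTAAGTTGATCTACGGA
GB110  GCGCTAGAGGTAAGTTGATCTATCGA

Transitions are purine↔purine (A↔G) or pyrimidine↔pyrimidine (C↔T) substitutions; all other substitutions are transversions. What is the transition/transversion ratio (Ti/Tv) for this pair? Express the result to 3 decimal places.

Differing sites — 4:G/C (Tv); 5:C/T (Ti); 23:C/T (Ti); 24:G/C (Tv).
Of the 4 differences, 2 transitions and 2 transversions, so Ti/Tv = 2/2 = 1.000.

1.000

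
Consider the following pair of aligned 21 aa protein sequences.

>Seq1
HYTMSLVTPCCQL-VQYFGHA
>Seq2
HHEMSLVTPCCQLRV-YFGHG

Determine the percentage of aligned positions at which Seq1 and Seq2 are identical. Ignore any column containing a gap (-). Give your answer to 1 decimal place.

Excluding the 2 gap columns leaves 19 comparable sites.
Differing sites — 2:Y/H; 3:T/E; 21:A/G.
16 of the 19 comparable sites match, so the percent identity is 16/19 × 100 = 84.2%.

84.2%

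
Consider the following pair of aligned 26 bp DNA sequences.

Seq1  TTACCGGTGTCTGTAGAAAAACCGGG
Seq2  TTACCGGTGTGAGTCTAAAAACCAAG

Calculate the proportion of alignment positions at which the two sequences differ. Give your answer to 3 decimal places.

Mismatches occur at site 11 (C/G), site 12 (T/A), site 15 (A/C), site 16 (G/T), site 24 (G/A), site 25 (G/A).
There are 6 differences over 26 sites, so p = 6/26 = 0.231.

0.231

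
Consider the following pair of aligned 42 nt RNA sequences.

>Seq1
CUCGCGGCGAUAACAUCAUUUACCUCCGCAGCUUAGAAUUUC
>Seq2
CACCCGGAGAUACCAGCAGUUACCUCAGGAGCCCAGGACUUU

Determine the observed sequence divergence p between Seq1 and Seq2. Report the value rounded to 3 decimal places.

0.310

Differing sites — 2:U/A; 4:G/C; 8:C/A; 13:A/C; 16:U/G; 19:U/G; 27:C/A; 29:C/G; 33:U/C; 34:U/C; 37:A/G; 39:U/C; 42:C/U.
There are 13 differences over 42 sites, so p = 13/42 = 0.310.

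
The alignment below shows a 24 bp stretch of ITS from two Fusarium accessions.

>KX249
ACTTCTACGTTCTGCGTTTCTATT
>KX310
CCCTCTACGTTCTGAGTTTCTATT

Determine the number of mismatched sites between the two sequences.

3

Mismatches occur at site 1 (A→C), site 3 (T→C), site 15 (C→A).
That gives 3 mismatches out of 24 aligned sites, so the Hamming distance is 3.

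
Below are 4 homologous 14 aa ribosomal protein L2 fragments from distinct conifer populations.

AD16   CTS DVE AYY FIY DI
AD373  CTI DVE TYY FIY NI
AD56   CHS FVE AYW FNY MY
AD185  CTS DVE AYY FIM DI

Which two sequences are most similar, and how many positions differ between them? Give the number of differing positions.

1

Pairwise Hamming distances:
  AD16 vs AD373: 3
  AD16 vs AD56: 6
  AD16 vs AD185: 1
  AD373 vs AD56: 8
  AD373 vs AD185: 4
  AD56 vs AD185: 7
The smallest is 1, between AD16 and AD185.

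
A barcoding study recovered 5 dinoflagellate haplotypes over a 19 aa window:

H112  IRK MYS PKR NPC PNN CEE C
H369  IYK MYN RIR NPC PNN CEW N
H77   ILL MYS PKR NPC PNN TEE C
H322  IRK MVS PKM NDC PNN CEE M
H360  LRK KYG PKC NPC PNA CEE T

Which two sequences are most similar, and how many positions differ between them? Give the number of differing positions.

3

Pairwise Hamming distances:
  H112 vs H369: 6
  H112 vs H77: 3
  H112 vs H322: 4
  H112 vs H360: 6
  H369 vs H77: 8
  H369 vs H322: 9
  H369 vs H360: 10
  H77 vs H322: 7
  H77 vs H360: 9
  H322 vs H360: 8
The smallest is 3, between H112 and H77.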